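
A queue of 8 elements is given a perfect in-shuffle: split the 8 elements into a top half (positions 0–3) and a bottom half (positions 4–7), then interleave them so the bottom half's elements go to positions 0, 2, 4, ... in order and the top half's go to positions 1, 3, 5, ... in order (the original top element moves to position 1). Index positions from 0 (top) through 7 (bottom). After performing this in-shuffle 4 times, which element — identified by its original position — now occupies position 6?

0

Work backwards from position 6, undoing one in-shuffle at a time:
6 ← 7 ← 3 ← 1 ← 0
So the element now at position 6 started at position 0.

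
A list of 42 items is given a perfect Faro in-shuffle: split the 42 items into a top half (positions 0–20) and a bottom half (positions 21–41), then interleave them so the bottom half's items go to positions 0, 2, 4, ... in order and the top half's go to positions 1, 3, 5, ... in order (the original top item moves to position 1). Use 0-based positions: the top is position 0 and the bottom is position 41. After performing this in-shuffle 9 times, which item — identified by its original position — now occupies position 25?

Work backwards from position 25, undoing one in-shuffle at a time:
25 ← 12 ← 27 ← 13 ← 6 ← 24 ← 33 ← 16 ← 29 ← 14
So the item now at position 25 started at position 14.

14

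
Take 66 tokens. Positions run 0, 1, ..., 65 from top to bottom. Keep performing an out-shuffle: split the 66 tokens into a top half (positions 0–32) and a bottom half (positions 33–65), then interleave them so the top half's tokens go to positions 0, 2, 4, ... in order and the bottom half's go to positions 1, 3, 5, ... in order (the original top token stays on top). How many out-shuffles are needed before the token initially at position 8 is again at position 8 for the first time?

Follow position 8 under repeated out-shuffles:
8 → 16 → 32 → 64 → 63 → 61 → 57 → 49 → 33 → 1 → 2 → 4 → 8
It first returns after 12 out-shuffles.

12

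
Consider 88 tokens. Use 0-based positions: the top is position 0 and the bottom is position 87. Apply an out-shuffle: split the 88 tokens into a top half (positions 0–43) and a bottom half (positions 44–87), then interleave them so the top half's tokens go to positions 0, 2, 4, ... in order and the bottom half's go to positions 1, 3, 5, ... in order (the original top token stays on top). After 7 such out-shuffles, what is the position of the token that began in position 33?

Track the token's position through each out-shuffle:
33 → 66 → 45 → 3 → 6 → 12 → 24 → 48

48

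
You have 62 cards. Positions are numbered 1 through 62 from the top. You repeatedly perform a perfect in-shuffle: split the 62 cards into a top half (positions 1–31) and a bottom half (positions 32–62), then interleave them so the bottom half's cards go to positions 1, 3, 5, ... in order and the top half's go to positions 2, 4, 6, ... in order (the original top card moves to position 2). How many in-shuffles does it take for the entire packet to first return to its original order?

6

The in-shuffle permutes the 62 positions with cycle lengths [2, 3, 3, 6, 6, 6, 6, 6, 6, 6, 6, 6].
Every card is home exactly when every cycle has completed a whole number of laps, i.e. after lcm(2, 3, 6) = 6 in-shuffles.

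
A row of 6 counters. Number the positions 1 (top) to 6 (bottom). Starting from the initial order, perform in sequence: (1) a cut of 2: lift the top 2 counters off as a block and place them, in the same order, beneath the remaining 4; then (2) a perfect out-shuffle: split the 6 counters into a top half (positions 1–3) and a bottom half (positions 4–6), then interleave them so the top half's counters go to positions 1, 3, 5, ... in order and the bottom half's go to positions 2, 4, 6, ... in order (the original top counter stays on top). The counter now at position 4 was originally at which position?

Undo the operations in reverse order, starting from position 4:
  undo op 2 (out-shuffle, from bottom half): 4 ← 5
  undo op 1 (cut 2): 5 ← 1
So the counter at position 4 came from original position 1.

1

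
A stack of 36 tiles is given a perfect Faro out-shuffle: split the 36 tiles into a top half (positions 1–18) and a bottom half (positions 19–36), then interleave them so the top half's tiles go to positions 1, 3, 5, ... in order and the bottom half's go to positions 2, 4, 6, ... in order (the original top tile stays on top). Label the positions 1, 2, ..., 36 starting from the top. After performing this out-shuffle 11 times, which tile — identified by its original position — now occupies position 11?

Work backwards from position 11, undoing one out-shuffle at a time:
11 ← 6 ← 21 ← 11 ← 6 ← 21 ← 11 ← 6 ← 21 ← 11 ← 6 ← 21
So the tile now at position 11 started at position 21.

21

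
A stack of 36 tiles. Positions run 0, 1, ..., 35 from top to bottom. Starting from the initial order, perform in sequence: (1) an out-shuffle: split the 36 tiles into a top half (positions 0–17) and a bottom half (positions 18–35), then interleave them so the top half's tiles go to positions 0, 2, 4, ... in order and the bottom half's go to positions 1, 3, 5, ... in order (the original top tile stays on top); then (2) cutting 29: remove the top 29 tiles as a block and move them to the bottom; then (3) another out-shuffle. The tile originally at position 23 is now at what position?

Track the tile from position 23 forward through each operation:
  after op 1 (out-shuffle): 23 → 11
  after op 2 (cut 29): 11 → 18
  after op 3 (out-shuffle): 18 → 1

1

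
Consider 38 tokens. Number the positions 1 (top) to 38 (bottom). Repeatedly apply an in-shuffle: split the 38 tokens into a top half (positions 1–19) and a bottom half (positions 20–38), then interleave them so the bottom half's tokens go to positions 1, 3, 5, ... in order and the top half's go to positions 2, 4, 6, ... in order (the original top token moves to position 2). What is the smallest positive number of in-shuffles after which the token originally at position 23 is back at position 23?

Follow position 23 under repeated in-shuffles:
23 → 7 → 14 → 28 → 17 → 34 → 29 → 19 → 38 → 37 → 35 → 31 → 23
It first returns after 12 in-shuffles.

12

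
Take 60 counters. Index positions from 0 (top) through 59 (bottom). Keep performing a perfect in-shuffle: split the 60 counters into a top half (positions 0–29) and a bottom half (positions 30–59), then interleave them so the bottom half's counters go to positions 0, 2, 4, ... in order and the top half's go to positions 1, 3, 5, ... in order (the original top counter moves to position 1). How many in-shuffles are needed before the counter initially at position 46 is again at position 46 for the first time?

Follow position 46 under repeated in-shuffles:
46 → 32 → 4 → 9 → 19 → 39 → 18 → 37 → ... → 46 (length 60)
It first returns after 60 in-shuffles.

60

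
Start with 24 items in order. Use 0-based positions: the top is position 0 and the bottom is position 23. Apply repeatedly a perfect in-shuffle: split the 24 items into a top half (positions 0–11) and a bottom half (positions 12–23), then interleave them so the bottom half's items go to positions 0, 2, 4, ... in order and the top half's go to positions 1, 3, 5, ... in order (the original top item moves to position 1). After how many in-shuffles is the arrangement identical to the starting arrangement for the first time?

20

The in-shuffle permutes the 24 positions with cycle lengths [4, 20].
Every item is home exactly when every cycle has completed a whole number of laps, i.e. after lcm(4, 20) = 20 in-shuffles.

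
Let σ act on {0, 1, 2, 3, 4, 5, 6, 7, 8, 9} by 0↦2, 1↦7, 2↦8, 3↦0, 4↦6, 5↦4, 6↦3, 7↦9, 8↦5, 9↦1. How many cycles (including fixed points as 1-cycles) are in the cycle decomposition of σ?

2

Cycle decomposition: (0 2 8 5 4 6 3) (1 7 9).
2 cycles.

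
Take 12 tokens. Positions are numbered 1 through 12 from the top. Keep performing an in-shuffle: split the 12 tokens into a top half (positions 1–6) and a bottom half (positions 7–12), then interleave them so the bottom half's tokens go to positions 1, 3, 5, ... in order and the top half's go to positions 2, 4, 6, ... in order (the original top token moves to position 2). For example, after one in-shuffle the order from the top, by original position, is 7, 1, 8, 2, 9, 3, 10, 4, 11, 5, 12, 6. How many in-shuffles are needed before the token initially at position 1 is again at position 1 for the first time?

Follow position 1 under repeated in-shuffles:
1 → 2 → 4 → 8 → 3 → 6 → 12 → 11 → 9 → 5 → 10 → 7 → 1
It first returns after 12 in-shuffles.

12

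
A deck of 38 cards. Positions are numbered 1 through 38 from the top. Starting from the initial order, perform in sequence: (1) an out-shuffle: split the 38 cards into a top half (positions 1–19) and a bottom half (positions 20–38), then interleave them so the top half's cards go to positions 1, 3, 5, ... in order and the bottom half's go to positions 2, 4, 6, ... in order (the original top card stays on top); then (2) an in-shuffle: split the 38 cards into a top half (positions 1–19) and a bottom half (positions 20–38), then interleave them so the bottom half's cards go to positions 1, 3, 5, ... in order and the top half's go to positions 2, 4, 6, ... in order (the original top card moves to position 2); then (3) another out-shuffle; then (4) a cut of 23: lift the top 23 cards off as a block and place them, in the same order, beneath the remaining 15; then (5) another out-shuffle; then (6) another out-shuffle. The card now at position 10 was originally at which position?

Undo the operations in reverse order, starting from position 10:
  undo op 6 (out-shuffle, from bottom half): 10 ← 24
  undo op 5 (out-shuffle, from bottom half): 24 ← 31
  undo op 4 (cut 23): 31 ← 16
  undo op 3 (out-shuffle, from bottom half): 16 ← 27
  undo op 2 (in-shuffle, from bottom half): 27 ← 33
  undo op 1 (out-shuffle, from top half): 33 ← 17
So the card at position 10 came from original position 17.

17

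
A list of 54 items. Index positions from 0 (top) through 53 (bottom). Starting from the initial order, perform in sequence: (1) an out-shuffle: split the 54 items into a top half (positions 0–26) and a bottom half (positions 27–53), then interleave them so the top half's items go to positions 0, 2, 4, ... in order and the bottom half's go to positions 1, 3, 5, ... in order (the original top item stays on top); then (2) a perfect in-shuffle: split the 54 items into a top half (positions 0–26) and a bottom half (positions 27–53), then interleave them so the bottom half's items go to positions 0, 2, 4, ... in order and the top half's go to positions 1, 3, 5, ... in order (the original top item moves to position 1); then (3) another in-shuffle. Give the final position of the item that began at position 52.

42

Track the item from position 52 forward through each operation:
  after op 1 (out-shuffle): 52 → 51
  after op 2 (in-shuffle): 51 → 48
  after op 3 (in-shuffle): 48 → 42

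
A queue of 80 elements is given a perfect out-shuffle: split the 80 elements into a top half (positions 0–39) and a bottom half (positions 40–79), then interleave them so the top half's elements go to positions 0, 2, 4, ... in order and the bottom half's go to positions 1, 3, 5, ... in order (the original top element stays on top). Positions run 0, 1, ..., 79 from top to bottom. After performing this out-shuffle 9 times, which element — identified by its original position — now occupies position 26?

Work backwards from position 26, undoing one out-shuffle at a time:
26 ← 13 ← 46 ← 23 ← 51 ← 65 ← 72 ← 36 ← 18 ← 9
So the element now at position 26 started at position 9.

9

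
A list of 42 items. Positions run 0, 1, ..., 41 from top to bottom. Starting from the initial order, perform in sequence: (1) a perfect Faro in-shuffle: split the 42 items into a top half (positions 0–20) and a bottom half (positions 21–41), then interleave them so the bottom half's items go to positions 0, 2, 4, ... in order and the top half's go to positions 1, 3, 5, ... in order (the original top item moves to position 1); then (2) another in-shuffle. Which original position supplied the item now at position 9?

23

Undo the operations in reverse order, starting from position 9:
  undo op 2 (in-shuffle, from top half): 9 ← 4
  undo op 1 (in-shuffle, from bottom half): 4 ← 23
So the item at position 9 came from original position 23.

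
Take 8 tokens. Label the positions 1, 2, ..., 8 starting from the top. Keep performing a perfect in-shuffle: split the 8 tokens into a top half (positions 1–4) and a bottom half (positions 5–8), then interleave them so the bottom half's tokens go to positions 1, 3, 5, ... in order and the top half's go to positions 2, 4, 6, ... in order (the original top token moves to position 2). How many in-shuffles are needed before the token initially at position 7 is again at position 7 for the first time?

Follow position 7 under repeated in-shuffles:
7 → 5 → 1 → 2 → 4 → 8 → 7
It first returns after 6 in-shuffles.

6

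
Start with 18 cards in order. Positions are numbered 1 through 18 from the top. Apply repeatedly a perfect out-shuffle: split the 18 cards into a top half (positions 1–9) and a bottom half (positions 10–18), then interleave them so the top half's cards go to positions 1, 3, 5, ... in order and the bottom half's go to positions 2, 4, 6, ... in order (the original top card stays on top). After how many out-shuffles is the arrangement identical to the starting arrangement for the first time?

The out-shuffle permutes the 18 positions with cycle lengths [1, 1, 8, 8].
Every card is home exactly when every cycle has completed a whole number of laps, i.e. after lcm(1, 8) = 8 out-shuffles.

8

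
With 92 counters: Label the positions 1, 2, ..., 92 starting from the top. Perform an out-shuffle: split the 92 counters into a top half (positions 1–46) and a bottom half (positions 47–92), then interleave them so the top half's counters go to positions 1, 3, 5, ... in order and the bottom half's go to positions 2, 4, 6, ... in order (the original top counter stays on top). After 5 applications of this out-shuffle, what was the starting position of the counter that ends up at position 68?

23

Work backwards from position 68, undoing one out-shuffle at a time:
68 ← 80 ← 86 ← 89 ← 45 ← 23
So the counter now at position 68 started at position 23.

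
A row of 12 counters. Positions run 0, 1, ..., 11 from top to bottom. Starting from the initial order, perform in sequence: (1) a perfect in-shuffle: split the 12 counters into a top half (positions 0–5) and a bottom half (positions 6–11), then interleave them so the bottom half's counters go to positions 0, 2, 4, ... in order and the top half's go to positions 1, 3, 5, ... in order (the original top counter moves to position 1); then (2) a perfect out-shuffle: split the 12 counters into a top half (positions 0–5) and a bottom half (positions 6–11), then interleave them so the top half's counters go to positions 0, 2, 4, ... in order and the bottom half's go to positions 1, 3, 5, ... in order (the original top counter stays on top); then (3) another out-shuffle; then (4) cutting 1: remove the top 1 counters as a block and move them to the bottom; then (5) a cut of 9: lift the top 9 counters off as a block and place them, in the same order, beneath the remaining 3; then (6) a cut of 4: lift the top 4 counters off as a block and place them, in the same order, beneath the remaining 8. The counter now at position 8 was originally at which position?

Undo the operations in reverse order, starting from position 8:
  undo op 6 (cut 4): 8 ← 0
  undo op 5 (cut 9): 0 ← 9
  undo op 4 (cut 1): 9 ← 10
  undo op 3 (out-shuffle, from top half): 10 ← 5
  undo op 2 (out-shuffle, from bottom half): 5 ← 8
  undo op 1 (in-shuffle, from bottom half): 8 ← 10
So the counter at position 8 came from original position 10.

10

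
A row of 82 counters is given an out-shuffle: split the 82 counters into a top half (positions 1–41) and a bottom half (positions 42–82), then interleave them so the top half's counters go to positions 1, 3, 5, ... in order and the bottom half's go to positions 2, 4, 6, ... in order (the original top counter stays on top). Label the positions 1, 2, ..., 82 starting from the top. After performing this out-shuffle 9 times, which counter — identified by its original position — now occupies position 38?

Work backwards from position 38, undoing one out-shuffle at a time:
38 ← 60 ← 71 ← 36 ← 59 ← 30 ← 56 ← 69 ← 35 ← 18
So the counter now at position 38 started at position 18.

18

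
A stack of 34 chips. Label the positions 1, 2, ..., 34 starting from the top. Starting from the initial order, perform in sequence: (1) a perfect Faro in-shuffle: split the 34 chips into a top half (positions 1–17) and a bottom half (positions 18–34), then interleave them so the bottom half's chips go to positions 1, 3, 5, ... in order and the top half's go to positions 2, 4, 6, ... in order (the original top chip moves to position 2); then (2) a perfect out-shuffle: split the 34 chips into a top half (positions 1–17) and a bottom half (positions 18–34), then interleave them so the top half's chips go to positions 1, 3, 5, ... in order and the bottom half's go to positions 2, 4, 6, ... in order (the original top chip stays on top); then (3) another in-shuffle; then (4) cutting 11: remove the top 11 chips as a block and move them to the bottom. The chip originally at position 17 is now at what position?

22

Track the chip from position 17 forward through each operation:
  after op 1 (in-shuffle): 17 → 34
  after op 2 (out-shuffle): 34 → 34
  after op 3 (in-shuffle): 34 → 33
  after op 4 (cut 11): 33 → 22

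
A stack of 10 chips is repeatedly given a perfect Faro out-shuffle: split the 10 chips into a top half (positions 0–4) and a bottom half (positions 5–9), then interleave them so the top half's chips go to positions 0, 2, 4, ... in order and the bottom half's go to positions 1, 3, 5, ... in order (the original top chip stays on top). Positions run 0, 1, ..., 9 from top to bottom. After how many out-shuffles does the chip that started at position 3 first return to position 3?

2

Follow position 3 under repeated out-shuffles:
3 → 6 → 3
It first returns after 2 out-shuffles.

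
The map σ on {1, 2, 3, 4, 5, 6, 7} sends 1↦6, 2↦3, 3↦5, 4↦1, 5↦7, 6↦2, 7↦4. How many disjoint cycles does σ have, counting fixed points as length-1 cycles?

Cycle decomposition: (1 6 2 3 5 7 4).
1 cycle.

1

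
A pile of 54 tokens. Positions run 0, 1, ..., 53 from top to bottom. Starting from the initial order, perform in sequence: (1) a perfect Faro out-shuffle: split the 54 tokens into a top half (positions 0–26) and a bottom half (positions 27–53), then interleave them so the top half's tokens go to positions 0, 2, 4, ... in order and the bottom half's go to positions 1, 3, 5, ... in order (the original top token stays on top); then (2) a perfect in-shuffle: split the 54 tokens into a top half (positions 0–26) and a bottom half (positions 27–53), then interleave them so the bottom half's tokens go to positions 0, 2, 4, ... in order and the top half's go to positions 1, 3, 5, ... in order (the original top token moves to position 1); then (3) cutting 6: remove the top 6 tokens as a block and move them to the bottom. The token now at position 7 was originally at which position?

Undo the operations in reverse order, starting from position 7:
  undo op 3 (cut 6): 7 ← 13
  undo op 2 (in-shuffle, from top half): 13 ← 6
  undo op 1 (out-shuffle, from top half): 6 ← 3
So the token at position 7 came from original position 3.

3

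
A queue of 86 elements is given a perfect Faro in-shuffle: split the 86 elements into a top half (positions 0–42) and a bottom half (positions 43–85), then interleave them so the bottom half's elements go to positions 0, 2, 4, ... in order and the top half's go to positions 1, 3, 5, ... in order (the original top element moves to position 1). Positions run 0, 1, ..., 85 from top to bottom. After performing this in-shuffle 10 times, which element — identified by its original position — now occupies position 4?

Work backwards from position 4, undoing one in-shuffle at a time:
4 ← 45 ← 22 ← 54 ← 70 ← 78 ← 82 ← 84 ← 85 ← 42 ← 64
So the element now at position 4 started at position 64.

64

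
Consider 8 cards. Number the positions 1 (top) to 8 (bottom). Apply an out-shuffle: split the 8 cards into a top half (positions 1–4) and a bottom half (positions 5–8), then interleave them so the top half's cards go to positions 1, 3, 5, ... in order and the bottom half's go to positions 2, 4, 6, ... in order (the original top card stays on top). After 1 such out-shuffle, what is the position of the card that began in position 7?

Track the card's position through each out-shuffle:
7 → 6

6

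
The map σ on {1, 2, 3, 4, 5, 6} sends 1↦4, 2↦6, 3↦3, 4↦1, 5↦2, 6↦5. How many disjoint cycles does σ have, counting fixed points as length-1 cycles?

3

Cycle decomposition: (1 4) (2 6 5) (3).
3 cycles.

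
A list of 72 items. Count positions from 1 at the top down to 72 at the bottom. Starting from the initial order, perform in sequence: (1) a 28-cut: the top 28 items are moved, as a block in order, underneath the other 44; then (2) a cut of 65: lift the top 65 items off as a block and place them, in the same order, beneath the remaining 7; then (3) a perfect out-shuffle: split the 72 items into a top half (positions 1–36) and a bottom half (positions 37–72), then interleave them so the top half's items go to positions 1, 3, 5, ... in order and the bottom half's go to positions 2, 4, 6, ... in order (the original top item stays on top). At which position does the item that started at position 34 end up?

Track the item from position 34 forward through each operation:
  after op 1 (cut 28): 34 → 6
  after op 2 (cut 65): 6 → 13
  after op 3 (out-shuffle): 13 → 25

25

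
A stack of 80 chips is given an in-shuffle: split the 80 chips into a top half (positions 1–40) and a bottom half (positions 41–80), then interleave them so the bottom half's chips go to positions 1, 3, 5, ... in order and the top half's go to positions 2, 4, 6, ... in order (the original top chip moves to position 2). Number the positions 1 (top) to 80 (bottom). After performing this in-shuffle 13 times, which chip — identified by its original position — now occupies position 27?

Work backwards from position 27, undoing one in-shuffle at a time:
27 ← 54 ← 27 ← 54 ← 27 ← ... ← 54 (13 steps).
So the chip now at position 27 started at position 54.

54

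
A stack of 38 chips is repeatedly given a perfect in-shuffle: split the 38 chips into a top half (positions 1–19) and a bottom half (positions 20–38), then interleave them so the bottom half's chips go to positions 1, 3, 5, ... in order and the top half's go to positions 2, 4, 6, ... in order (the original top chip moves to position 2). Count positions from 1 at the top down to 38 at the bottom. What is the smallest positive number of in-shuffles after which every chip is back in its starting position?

12

The in-shuffle permutes the 38 positions with cycle lengths [2, 12, 12, 12].
Every chip is home exactly when every cycle has completed a whole number of laps, i.e. after lcm(2, 12) = 12 in-shuffles.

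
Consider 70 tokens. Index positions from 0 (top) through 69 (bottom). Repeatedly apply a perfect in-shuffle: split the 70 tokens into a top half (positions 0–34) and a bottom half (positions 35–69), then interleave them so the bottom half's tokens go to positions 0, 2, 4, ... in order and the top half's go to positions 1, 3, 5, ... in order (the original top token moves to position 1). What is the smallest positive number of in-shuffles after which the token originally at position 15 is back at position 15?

Follow position 15 under repeated in-shuffles:
15 → 31 → 63 → 56 → 42 → 14 → 29 → 59 → ... → 15 (length 35)
It first returns after 35 in-shuffles.

35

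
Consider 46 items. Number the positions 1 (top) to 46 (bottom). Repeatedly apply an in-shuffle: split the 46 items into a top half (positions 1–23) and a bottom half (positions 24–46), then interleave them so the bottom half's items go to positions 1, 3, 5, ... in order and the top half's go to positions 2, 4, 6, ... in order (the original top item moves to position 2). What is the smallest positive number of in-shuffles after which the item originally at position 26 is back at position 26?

23

Follow position 26 under repeated in-shuffles:
26 → 5 → 10 → 20 → 40 → 33 → 19 → 38 → ... → 26 (length 23)
It first returns after 23 in-shuffles.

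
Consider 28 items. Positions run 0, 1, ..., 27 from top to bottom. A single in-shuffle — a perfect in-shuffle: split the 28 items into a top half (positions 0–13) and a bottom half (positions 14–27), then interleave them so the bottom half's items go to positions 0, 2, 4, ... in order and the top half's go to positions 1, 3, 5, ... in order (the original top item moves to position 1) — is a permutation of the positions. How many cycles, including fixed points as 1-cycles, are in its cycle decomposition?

Trace each unvisited position around until it returns:
(0 1 3 7 15 2 ... len 28)
1 cycle in total.

1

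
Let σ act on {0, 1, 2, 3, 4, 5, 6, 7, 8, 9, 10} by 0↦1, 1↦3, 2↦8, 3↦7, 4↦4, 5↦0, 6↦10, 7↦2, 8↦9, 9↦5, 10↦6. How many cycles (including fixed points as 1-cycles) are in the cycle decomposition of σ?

3

Cycle decomposition: (0 1 3 7 2 8 9 5) (4) (6 10).
3 cycles.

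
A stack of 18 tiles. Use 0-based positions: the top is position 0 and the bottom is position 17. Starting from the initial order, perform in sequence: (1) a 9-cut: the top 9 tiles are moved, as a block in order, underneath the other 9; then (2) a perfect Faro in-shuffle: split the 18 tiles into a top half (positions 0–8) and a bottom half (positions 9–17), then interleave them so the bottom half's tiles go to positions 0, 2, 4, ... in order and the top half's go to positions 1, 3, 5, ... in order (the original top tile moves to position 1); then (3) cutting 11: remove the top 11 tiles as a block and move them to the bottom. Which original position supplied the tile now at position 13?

Undo the operations in reverse order, starting from position 13:
  undo op 3 (cut 11): 13 ← 6
  undo op 2 (in-shuffle, from bottom half): 6 ← 12
  undo op 1 (cut 9): 12 ← 3
So the tile at position 13 came from original position 3.

3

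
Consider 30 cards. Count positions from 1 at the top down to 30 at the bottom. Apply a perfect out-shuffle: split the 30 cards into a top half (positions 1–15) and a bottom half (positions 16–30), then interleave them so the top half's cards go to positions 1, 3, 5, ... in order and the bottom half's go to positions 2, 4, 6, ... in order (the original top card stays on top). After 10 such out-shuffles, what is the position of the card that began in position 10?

Track the card's position through each out-shuffle:
10 → 19 → 8 → 15 → 29 → 28 → 26 → 22 → 14 → 27 → 24

24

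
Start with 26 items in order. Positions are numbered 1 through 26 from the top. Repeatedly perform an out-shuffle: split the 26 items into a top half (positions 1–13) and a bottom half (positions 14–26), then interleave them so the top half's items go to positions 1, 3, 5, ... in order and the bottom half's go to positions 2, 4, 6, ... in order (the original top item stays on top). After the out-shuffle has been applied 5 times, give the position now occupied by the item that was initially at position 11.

Track the item's position through each out-shuffle:
11 → 21 → 16 → 6 → 11 → 21

21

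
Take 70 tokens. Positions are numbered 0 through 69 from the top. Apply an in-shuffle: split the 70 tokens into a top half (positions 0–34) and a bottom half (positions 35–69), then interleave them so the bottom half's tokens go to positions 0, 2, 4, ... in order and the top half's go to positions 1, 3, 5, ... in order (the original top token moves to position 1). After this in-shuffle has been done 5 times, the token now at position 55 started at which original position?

Work backwards from position 55, undoing one in-shuffle at a time:
55 ← 27 ← 13 ← 6 ← 38 ← 54
So the token now at position 55 started at position 54.

54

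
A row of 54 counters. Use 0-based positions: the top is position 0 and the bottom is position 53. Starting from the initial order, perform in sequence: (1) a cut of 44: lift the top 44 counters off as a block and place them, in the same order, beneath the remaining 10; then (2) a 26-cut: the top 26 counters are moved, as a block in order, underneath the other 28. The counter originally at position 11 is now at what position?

49

Track the counter from position 11 forward through each operation:
  after op 1 (cut 44): 11 → 21
  after op 2 (cut 26): 21 → 49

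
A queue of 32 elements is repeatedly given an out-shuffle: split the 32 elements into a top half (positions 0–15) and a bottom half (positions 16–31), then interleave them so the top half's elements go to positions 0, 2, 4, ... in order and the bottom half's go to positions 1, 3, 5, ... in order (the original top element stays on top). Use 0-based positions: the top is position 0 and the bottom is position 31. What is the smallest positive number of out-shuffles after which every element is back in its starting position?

The out-shuffle permutes the 32 positions with cycle lengths [1, 1, 5, 5, 5, 5, 5, 5].
Every element is home exactly when every cycle has completed a whole number of laps, i.e. after lcm(1, 5) = 5 out-shuffles.

5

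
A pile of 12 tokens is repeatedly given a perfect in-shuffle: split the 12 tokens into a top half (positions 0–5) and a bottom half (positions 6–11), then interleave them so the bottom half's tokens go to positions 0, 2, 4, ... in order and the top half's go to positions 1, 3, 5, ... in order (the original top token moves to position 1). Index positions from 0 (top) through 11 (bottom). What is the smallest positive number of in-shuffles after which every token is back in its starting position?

12

The in-shuffle permutes the 12 positions with cycle lengths [12].
Every token is home exactly when every cycle has completed a whole number of laps, i.e. after lcm(12) = 12 in-shuffles.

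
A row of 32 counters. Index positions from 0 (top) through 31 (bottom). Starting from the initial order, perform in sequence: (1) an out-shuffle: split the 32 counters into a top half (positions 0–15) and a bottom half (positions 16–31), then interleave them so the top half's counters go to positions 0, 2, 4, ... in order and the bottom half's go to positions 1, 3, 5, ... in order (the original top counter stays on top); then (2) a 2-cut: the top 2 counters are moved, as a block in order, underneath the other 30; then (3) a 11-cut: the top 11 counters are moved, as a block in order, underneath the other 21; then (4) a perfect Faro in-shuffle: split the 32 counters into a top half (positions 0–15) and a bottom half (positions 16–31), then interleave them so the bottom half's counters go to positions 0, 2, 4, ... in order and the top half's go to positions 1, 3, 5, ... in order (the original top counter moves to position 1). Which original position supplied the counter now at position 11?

Undo the operations in reverse order, starting from position 11:
  undo op 4 (in-shuffle, from top half): 11 ← 5
  undo op 3 (cut 11): 5 ← 16
  undo op 2 (cut 2): 16 ← 18
  undo op 1 (out-shuffle, from top half): 18 ← 9
So the counter at position 11 came from original position 9.

9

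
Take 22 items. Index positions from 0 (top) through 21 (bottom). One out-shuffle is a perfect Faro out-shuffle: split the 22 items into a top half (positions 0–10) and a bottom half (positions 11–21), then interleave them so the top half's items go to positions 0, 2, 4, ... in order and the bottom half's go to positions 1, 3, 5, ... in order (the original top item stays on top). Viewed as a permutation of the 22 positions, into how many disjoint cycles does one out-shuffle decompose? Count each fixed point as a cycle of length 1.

7

Trace each unvisited position around until it returns:
(0) (1 2 4 8 16 11) (3 6 12) (5 10 20 19 17 13) (7 14) (9 18 15) (21)
7 cycles in total.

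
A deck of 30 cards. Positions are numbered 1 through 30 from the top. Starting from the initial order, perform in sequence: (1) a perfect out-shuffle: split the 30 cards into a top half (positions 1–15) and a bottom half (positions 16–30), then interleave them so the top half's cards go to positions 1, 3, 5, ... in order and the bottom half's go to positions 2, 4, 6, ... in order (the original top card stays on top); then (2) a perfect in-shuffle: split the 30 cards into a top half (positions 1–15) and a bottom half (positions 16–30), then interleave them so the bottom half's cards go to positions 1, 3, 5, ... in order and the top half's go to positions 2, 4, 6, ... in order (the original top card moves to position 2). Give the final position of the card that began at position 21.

Track the card from position 21 forward through each operation:
  after op 1 (out-shuffle): 21 → 12
  after op 2 (in-shuffle): 12 → 24

24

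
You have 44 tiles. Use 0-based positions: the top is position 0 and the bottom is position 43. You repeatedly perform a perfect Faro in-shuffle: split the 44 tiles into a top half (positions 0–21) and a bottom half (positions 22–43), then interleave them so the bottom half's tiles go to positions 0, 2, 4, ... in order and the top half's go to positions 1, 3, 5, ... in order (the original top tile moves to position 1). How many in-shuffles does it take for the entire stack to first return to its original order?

The in-shuffle permutes the 44 positions with cycle lengths [2, 4, 4, 4, 6, 12, 12].
Every tile is home exactly when every cycle has completed a whole number of laps, i.e. after lcm(2, 4, 6, 12) = 12 in-shuffles.

12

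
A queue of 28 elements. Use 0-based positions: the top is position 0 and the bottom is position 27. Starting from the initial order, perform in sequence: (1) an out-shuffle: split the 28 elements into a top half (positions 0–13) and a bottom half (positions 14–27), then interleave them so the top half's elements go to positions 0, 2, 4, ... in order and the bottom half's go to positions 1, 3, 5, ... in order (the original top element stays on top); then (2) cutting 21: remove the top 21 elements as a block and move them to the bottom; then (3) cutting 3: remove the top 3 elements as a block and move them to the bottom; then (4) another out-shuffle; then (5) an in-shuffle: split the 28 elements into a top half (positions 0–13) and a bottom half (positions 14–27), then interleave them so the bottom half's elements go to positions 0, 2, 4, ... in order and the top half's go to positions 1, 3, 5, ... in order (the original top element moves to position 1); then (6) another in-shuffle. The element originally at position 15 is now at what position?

1

Track the element from position 15 forward through each operation:
  after op 1 (out-shuffle): 15 → 3
  after op 2 (cut 21): 3 → 10
  after op 3 (cut 3): 10 → 7
  after op 4 (out-shuffle): 7 → 14
  after op 5 (in-shuffle): 14 → 0
  after op 6 (in-shuffle): 0 → 1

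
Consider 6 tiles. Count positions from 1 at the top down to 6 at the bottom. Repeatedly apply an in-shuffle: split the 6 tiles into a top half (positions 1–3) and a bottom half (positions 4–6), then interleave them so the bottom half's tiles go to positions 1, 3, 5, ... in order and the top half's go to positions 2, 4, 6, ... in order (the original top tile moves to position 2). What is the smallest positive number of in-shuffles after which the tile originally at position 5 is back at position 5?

3

Follow position 5 under repeated in-shuffles:
5 → 3 → 6 → 5
It first returns after 3 in-shuffles.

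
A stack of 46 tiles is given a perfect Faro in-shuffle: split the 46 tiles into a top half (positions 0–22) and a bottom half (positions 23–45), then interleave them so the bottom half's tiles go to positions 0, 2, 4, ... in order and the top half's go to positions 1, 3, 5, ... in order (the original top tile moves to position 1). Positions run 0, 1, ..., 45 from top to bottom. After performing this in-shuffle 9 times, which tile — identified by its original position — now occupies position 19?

Work backwards from position 19, undoing one in-shuffle at a time:
19 ← 9 ← 4 ← 25 ← 12 ← 29 ← 14 ← 30 ← 38 ← 42
So the tile now at position 19 started at position 42.

42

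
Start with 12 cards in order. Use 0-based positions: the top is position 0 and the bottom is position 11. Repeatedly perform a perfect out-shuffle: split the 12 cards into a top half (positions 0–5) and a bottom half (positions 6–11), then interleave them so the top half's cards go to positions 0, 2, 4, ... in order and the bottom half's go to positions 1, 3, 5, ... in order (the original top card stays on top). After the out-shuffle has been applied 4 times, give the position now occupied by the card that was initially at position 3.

Track the card's position through each out-shuffle:
3 → 6 → 1 → 2 → 4

4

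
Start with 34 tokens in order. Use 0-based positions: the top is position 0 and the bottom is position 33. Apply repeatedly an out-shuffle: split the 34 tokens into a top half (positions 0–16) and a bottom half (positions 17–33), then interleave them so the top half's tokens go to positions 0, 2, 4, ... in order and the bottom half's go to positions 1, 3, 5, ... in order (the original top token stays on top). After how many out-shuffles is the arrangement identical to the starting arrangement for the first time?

10

The out-shuffle permutes the 34 positions with cycle lengths [1, 1, 2, 10, 10, 10].
Every token is home exactly when every cycle has completed a whole number of laps, i.e. after lcm(1, 2, 10) = 10 out-shuffles.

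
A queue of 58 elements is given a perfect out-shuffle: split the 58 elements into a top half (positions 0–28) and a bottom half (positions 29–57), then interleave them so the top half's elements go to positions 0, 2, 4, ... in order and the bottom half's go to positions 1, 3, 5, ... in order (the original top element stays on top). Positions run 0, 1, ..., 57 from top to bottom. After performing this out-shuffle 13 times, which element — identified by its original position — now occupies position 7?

Work backwards from position 7, undoing one out-shuffle at a time:
7 ← 32 ← 16 ← 8 ← 4 ← ... ← 53 (13 steps).
So the element now at position 7 started at position 53.

53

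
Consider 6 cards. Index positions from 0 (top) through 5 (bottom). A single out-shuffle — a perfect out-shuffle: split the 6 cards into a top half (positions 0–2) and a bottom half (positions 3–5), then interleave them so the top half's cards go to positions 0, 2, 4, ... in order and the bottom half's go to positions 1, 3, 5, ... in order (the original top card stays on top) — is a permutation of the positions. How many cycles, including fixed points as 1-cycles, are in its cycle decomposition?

3

Trace each unvisited position around until it returns:
(0) (1 2 4 3) (5)
3 cycles in total.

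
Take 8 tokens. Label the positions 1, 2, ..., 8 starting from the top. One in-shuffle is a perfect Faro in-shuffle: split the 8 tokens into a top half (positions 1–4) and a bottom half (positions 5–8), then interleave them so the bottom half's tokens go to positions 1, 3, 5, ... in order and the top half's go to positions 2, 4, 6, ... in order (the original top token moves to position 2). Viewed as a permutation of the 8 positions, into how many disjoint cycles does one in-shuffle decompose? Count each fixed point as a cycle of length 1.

2

Trace each unvisited position around until it returns:
(1 2 4 8 7 5) (3 6)
2 cycles in total.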